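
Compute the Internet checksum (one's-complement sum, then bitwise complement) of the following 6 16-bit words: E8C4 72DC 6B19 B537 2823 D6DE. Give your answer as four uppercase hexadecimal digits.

850B

One's-complement addition (fold any carry out of bit 15 back into bit 0):
  0xE8C4 + 0x72DC = 0x15BA0 → wrap carry → 0x5BA1
  0x5BA1 + 0x6B19 = 0x0C6BA
  0xC6BA + 0xB537 = 0x17BF1 → wrap carry → 0x7BF2
  0x7BF2 + 0x2823 = 0x0A415
  0xA415 + 0xD6DE = 0x17AF3 → wrap carry → 0x7AF4
One's-complement sum = 0x7AF4.
Checksum = ~0x7AF4 & 0xFFFF = 0x850B.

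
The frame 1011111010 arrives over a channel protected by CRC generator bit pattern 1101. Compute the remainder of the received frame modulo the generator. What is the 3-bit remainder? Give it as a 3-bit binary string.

Modulo-2 division of 1011111010 by 1101:
  pos 0: 1011 XOR 1101 = 0110
  pos 1: 1101 XOR 1101 = 0000
  pos 5: 1101 XOR 1101 = 0000
Remainder = 000 (zero — the frame passes the CRC check).

000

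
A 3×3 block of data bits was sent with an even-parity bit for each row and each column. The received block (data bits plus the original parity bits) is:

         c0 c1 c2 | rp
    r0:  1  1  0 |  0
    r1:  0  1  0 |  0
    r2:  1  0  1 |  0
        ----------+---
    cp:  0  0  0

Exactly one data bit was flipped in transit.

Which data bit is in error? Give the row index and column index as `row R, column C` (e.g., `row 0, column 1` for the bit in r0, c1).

Recompute each row's even parity and compare to rp:
  r0: data parity 0, sent rp 0 → ok
  r1: data parity 1, sent rp 0 → mismatch
  r2: data parity 0, sent rp 0 → ok
Recompute each column's even parity and compare to cp:
  c0: data parity 0, sent cp 0 → ok
  c1: data parity 0, sent cp 0 → ok
  c2: data parity 1, sent cp 0 → mismatch
Exactly one row (r1) and one column (c2) fail → the flipped bit is at their intersection.

row 1, column 2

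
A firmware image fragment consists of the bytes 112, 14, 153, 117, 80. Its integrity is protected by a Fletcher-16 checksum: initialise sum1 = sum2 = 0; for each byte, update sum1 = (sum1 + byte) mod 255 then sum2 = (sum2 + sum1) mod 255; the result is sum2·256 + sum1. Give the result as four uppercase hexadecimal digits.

Running sums (mod 255):
  after byte 0 (112): sum1=112, sum2=112
  after byte 1 (14): sum1=126, sum2=238
  after byte 2 (153): sum1=24, sum2=7
  after byte 3 (117): sum1=141, sum2=148
  after byte 4 (80): sum1=221, sum2=114
Checksum = sum2·256 + sum1 = 114·256 + 221 = 29405 = 0x72DD.

72DD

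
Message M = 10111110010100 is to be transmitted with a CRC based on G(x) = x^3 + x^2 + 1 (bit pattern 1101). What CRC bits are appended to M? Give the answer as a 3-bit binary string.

000

Append 3 zeros: 10111110010100000. Divide by 1101 (XOR where the leading bit is 1):
  pos 0: 1011 XOR 1101 = 0110
  pos 1: 1101 XOR 1101 = 0000
  pos 5: 1100 XOR 1101 = 0001
  pos 8: 1101 XOR 1101 = 0000
Remainder (last 3 bits) = 000. This is the CRC / FCS.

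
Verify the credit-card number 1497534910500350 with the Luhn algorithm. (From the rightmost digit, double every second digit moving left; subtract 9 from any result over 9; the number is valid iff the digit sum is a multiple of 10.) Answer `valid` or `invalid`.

valid

From the right, keep odd positions and double even positions (subtract 9 from any doubled value over 9):
  doubled (positions 2,4,...): 1 0 1 2 8 1 9 2 → sum 24
  kept (positions 1,3,...): 0 3 0 0 9 3 7 4 → sum 26
Total = 50.
50 mod 10 = 0, so the number is valid.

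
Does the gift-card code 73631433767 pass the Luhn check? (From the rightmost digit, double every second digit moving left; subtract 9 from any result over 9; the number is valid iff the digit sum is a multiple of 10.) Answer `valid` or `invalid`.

valid

From the right, keep odd positions and double even positions (subtract 9 from any doubled value over 9):
  doubled (positions 2,4,...): 3 6 8 6 6 → sum 29
  kept (positions 1,3,...): 7 7 3 1 6 7 → sum 31
Total = 60.
60 mod 10 = 0, so the number is valid.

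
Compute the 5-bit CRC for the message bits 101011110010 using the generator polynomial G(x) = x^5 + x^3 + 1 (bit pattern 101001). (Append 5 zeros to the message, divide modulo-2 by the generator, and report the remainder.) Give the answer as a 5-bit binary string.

00010

Append 5 zeros: 10101111001000000. Divide by 101001 (XOR where the leading bit is 1):
  pos 0: 101011 XOR 101001 = 000010
  pos 4: 101100 XOR 101001 = 000101
  pos 7: 101100 XOR 101001 = 000101
  pos 10: 101000 XOR 101001 = 000001
Remainder (last 5 bits) = 00010. This is the CRC / FCS.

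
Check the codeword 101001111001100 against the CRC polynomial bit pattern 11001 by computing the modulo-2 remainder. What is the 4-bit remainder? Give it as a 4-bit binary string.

0000

Modulo-2 division of 101001111001100 by 11001:
  pos 0: 10100 XOR 11001 = 01101
  pos 1: 11011 XOR 11001 = 00010
  pos 4: 10111 XOR 11001 = 01110
  pos 5: 11100 XOR 11001 = 00101
  pos 7: 10101 XOR 11001 = 01100
  pos 8: 11001 XOR 11001 = 00000
Remainder = 0000 (zero — the frame passes the CRC check).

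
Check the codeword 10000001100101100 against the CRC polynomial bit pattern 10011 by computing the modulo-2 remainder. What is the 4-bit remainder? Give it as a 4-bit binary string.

0111

Modulo-2 division of 10000001100101100 by 10011:
  pos 0: 10000 XOR 10011 = 00011
  pos 3: 11001 XOR 10011 = 01010
  pos 4: 10101 XOR 10011 = 00110
  pos 6: 11000 XOR 10011 = 01011
  pos 7: 10111 XOR 10011 = 00100
  pos 9: 10001 XOR 10011 = 00010
  pos 12: 10100 XOR 10011 = 00111
Remainder = 0111 (nonzero — an error is detected).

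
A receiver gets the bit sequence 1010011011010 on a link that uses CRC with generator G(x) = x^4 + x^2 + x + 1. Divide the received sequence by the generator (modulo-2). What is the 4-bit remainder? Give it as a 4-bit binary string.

Modulo-2 division of 1010011011010 by 10111:
  pos 0: 10100 XOR 10111 = 00011
  pos 3: 11110 XOR 10111 = 01001
  pos 4: 10011 XOR 10111 = 00100
  pos 6: 10010 XOR 10111 = 00101
  pos 8: 10110 XOR 10111 = 00001
Remainder = 0001 (nonzero — an error is detected).

0001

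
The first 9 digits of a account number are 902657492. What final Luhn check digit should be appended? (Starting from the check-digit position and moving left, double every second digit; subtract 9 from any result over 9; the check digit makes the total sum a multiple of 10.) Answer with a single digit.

2

Partial digits right→left: 2 9 4 7 5 6 2 0 9
Double every second digit counting from the check-digit position (so the 1st, 3rd, 5th, ... of the partial from the right).
  doubled (with −9 where >9): 4 8 1 4 9 → sum 26
  kept as-is: 9 7 6 0 → sum 22
Total = 26 + 22 = 48.
Check digit = (10 − (48 mod 10)) mod 10 = 2.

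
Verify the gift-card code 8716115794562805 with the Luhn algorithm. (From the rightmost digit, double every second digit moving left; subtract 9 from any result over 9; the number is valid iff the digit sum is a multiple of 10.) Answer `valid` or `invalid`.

valid

From the right, keep odd positions and double even positions (subtract 9 from any doubled value over 9):
  doubled (positions 2,4,...): 0 4 1 9 1 2 2 7 → sum 26
  kept (positions 1,3,...): 5 8 6 4 7 1 6 7 → sum 44
Total = 70.
70 mod 10 = 0, so the number is valid.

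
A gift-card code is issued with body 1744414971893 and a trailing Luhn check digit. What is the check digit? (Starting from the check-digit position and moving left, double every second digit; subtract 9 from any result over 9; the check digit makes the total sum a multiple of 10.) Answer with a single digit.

Partial digits right→left: 3 9 8 1 7 9 4 1 4 4 4 7 1
Double every second digit counting from the check-digit position (so the 1st, 3rd, 5th, ... of the partial from the right).
  doubled (with −9 where >9): 6 7 5 8 8 8 2 → sum 44
  kept as-is: 9 1 9 1 4 7 → sum 31
Total = 44 + 31 = 75.
Check digit = (10 − (75 mod 10)) mod 10 = 5.

5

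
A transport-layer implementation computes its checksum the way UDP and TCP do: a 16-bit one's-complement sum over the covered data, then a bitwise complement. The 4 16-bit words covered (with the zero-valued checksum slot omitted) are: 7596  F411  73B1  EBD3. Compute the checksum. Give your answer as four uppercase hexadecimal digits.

One's-complement addition (fold any carry out of bit 15 back into bit 0):
  0x7596 + 0xF411 = 0x169A7 → wrap carry → 0x69A8
  0x69A8 + 0x73B1 = 0x0DD59
  0xDD59 + 0xEBD3 = 0x1C92C → wrap carry → 0xC92D
One's-complement sum = 0xC92D.
Checksum = ~0xC92D & 0xFFFF = 0x36D2.

36D2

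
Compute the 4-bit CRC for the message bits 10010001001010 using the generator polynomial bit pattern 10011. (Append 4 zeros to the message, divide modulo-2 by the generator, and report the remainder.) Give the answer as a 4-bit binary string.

0111

Append 4 zeros: 100100010010100000. Divide by 10011 (XOR where the leading bit is 1):
  pos 0: 10010 XOR 10011 = 00001
  pos 4: 10010 XOR 10011 = 00001
  pos 8: 10101 XOR 10011 = 00110
  pos 10: 11000 XOR 10011 = 01011
  pos 11: 10110 XOR 10011 = 00101
  pos 13: 10100 XOR 10011 = 00111
Remainder (last 4 bits) = 0111. This is the CRC / FCS.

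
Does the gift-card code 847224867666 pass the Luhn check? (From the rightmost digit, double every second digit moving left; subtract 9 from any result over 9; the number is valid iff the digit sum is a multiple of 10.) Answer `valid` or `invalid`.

From the right, keep odd positions and double even positions (subtract 9 from any doubled value over 9):
  doubled (positions 2,4,...): 3 5 7 4 5 7 → sum 31
  kept (positions 1,3,...): 6 6 6 4 2 4 → sum 28
Total = 59.
59 mod 10 = 9, so the number is invalid.

invalid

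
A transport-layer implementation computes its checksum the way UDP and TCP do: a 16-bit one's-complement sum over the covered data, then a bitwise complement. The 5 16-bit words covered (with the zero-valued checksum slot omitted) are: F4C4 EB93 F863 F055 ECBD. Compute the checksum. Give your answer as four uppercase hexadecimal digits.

4A2F

One's-complement addition (fold any carry out of bit 15 back into bit 0):
  0xF4C4 + 0xEB93 = 0x1E057 → wrap carry → 0xE058
  0xE058 + 0xF863 = 0x1D8BB → wrap carry → 0xD8BC
  0xD8BC + 0xF055 = 0x1C911 → wrap carry → 0xC912
  0xC912 + 0xECBD = 0x1B5CF → wrap carry → 0xB5D0
One's-complement sum = 0xB5D0.
Checksum = ~0xB5D0 & 0xFFFF = 0x4A2F.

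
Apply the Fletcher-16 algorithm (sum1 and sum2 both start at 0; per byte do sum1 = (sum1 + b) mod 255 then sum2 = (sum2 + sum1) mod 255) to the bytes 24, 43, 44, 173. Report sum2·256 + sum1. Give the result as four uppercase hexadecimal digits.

E71D

Running sums (mod 255):
  after byte 0 (24): sum1=24, sum2=24
  after byte 1 (43): sum1=67, sum2=91
  after byte 2 (44): sum1=111, sum2=202
  after byte 3 (173): sum1=29, sum2=231
Checksum = sum2·256 + sum1 = 231·256 + 29 = 59165 = 0xE71D.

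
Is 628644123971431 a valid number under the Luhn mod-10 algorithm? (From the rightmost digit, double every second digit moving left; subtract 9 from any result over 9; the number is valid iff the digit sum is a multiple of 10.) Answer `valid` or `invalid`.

From the right, keep odd positions and double even positions (subtract 9 from any doubled value over 9):
  doubled (positions 2,4,...): 6 2 9 4 8 3 4 → sum 36
  kept (positions 1,3,...): 1 4 7 3 1 4 8 6 → sum 34
Total = 70.
70 mod 10 = 0, so the number is valid.

valid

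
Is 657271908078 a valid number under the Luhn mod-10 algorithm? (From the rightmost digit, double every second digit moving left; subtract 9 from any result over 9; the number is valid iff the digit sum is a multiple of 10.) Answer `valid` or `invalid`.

From the right, keep odd positions and double even positions (subtract 9 from any doubled value over 9):
  doubled (positions 2,4,...): 5 7 9 5 5 3 → sum 34
  kept (positions 1,3,...): 8 0 0 1 2 5 → sum 16
Total = 50.
50 mod 10 = 0, so the number is valid.

valid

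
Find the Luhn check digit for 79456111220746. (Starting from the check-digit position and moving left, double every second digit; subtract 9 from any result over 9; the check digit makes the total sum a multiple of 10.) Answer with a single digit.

0

Partial digits right→left: 6 4 7 0 2 2 1 1 1 6 5 4 9 7
Double every second digit counting from the check-digit position (so the 1st, 3rd, 5th, ... of the partial from the right).
  doubled (with −9 where >9): 3 5 4 2 2 1 9 → sum 26
  kept as-is: 4 0 2 1 6 4 7 → sum 24
Total = 26 + 24 = 50.
Check digit = (10 − (50 mod 10)) mod 10 = 0.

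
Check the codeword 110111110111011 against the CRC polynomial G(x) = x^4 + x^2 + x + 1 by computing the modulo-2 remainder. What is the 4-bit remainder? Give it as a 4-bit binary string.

0000

Modulo-2 division of 110111110111011 by 10111:
  pos 0: 11011 XOR 10111 = 01100
  pos 1: 11001 XOR 10111 = 01110
  pos 2: 11101 XOR 10111 = 01010
  pos 3: 10101 XOR 10111 = 00010
  pos 6: 10011 XOR 10111 = 00100
  pos 8: 10010 XOR 10111 = 00101
  pos 10: 10111 XOR 10111 = 00000
Remainder = 0000 (zero — the frame passes the CRC check).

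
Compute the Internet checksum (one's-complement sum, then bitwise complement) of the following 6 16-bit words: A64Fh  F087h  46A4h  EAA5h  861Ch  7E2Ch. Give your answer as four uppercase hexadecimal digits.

One's-complement addition (fold any carry out of bit 15 back into bit 0):
  0xA64F + 0xF087 = 0x196D6 → wrap carry → 0x96D7
  0x96D7 + 0x46A4 = 0x0DD7B
  0xDD7B + 0xEAA5 = 0x1C820 → wrap carry → 0xC821
  0xC821 + 0x861C = 0x14E3D → wrap carry → 0x4E3E
  0x4E3E + 0x7E2C = 0x0CC6A
One's-complement sum = 0xCC6A.
Checksum = ~0xCC6A & 0xFFFF = 0x3395.

3395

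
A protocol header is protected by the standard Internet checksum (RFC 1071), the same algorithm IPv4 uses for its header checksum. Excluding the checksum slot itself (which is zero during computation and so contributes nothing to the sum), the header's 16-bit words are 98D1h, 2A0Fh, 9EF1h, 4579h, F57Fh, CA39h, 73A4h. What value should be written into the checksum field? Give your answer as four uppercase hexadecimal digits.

One's-complement addition (fold any carry out of bit 15 back into bit 0):
  0x98D1 + 0x2A0F = 0x0C2E0
  0xC2E0 + 0x9EF1 = 0x161D1 → wrap carry → 0x61D2
  0x61D2 + 0x4579 = 0x0A74B
  0xA74B + 0xF57F = 0x19CCA → wrap carry → 0x9CCB
  0x9CCB + 0xCA39 = 0x16704 → wrap carry → 0x6705
  0x6705 + 0x73A4 = 0x0DAA9
One's-complement sum = 0xDAA9.
Checksum = ~0xDAA9 & 0xFFFF = 0x2556.

2556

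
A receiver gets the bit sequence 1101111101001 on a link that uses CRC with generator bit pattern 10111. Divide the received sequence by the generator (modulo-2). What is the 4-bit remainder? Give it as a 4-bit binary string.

Modulo-2 division of 1101111101001 by 10111:
  pos 0: 11011 XOR 10111 = 01100
  pos 1: 11001 XOR 10111 = 01110
  pos 2: 11101 XOR 10111 = 01010
  pos 3: 10101 XOR 10111 = 00010
  pos 6: 10010 XOR 10111 = 00101
  pos 8: 10101 XOR 10111 = 00010
Remainder = 0010 (nonzero — an error is detected).

0010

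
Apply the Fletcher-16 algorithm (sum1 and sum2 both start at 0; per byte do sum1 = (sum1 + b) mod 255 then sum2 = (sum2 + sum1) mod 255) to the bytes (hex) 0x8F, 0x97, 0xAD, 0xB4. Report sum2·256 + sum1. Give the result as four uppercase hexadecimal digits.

1589

Running sums (mod 255):
  after byte 0 (0x8F): sum1=143, sum2=143
  after byte 1 (0x97): sum1=39, sum2=182
  after byte 2 (0xAD): sum1=212, sum2=139
  after byte 3 (0xB4): sum1=137, sum2=21
Checksum = sum2·256 + sum1 = 21·256 + 137 = 5513 = 0x1589.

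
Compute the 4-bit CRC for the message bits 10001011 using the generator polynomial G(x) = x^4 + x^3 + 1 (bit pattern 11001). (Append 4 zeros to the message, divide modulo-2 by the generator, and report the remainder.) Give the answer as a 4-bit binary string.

Append 4 zeros: 100010110000. Divide by 11001 (XOR where the leading bit is 1):
  pos 0: 10001 XOR 11001 = 01000
  pos 1: 10000 XOR 11001 = 01001
  pos 2: 10011 XOR 11001 = 01010
  pos 3: 10101 XOR 11001 = 01100
  pos 4: 11000 XOR 11001 = 00001
Remainder (last 4 bits) = 1000. This is the CRC / FCS.

1000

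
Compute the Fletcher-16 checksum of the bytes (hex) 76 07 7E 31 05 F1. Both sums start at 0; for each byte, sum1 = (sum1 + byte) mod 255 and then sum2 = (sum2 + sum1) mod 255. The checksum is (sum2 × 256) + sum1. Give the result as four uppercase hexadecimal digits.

Running sums (mod 255):
  after byte 0 (76): sum1=118, sum2=118
  after byte 1 (07): sum1=125, sum2=243
  after byte 2 (7E): sum1=251, sum2=239
  after byte 3 (31): sum1=45, sum2=29
  after byte 4 (05): sum1=50, sum2=79
  after byte 5 (F1): sum1=36, sum2=115
Checksum = sum2·256 + sum1 = 115·256 + 36 = 29476 = 0x7324.

7324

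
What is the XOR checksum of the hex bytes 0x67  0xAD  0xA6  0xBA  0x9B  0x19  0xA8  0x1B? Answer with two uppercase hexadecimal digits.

E7

XOR the bytes together:
  start with 0x67
  0x67 ⊕ 0xAD = 0xCA
  0xCA ⊕ 0xA6 = 0x6C
  0x6C ⊕ 0xBA = 0xD6
  0xD6 ⊕ 0x9B = 0x4D
  0x4D ⊕ 0x19 = 0x54
  0x54 ⊕ 0xA8 = 0xFC
  0xFC ⊕ 0x1B = 0xE7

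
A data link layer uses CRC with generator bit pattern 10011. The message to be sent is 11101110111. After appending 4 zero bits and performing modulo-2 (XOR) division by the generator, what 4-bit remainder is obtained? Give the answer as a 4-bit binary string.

1010

Append 4 zeros: 111011101110000. Divide by 10011 (XOR where the leading bit is 1):
  pos 0: 11101 XOR 10011 = 01110
  pos 1: 11101 XOR 10011 = 01110
  pos 2: 11101 XOR 10011 = 01110
  pos 3: 11100 XOR 10011 = 01111
  pos 4: 11111 XOR 10011 = 01100
  pos 5: 11001 XOR 10011 = 01010
  pos 6: 10101 XOR 10011 = 00110
  pos 8: 11000 XOR 10011 = 01011
  pos 9: 10110 XOR 10011 = 00101
Remainder (last 4 bits) = 1010. This is the CRC / FCS.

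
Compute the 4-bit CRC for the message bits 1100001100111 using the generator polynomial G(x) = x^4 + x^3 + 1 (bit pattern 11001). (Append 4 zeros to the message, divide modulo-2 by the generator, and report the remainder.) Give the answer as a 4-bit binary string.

0001

Append 4 zeros: 11000011001110000. Divide by 11001 (XOR where the leading bit is 1):
  pos 0: 11000 XOR 11001 = 00001
  pos 4: 10110 XOR 11001 = 01111
  pos 5: 11110 XOR 11001 = 00111
  pos 7: 11111 XOR 11001 = 00110
  pos 9: 11010 XOR 11001 = 00011
  pos 12: 11000 XOR 11001 = 00001
Remainder (last 4 bits) = 0001. This is the CRC / FCS.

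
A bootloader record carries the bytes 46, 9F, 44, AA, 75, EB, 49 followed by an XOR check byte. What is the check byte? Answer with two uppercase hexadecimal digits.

XOR the bytes together:
  start with 0x46
  0x46 ⊕ 0x9F = 0xD9
  0xD9 ⊕ 0x44 = 0x9D
  0x9D ⊕ 0xAA = 0x37
  0x37 ⊕ 0x75 = 0x42
  0x42 ⊕ 0xEB = 0xA9
  0xA9 ⊕ 0x49 = 0xE0

E0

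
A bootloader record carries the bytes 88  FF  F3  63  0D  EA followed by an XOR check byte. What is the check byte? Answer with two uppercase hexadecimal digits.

XOR the bytes together:
  start with 0x88
  0x88 ⊕ 0xFF = 0x77
  0x77 ⊕ 0xF3 = 0x84
  0x84 ⊕ 0x63 = 0xE7
  0xE7 ⊕ 0x0D = 0xEA
  0xEA ⊕ 0xEA = 0x00

00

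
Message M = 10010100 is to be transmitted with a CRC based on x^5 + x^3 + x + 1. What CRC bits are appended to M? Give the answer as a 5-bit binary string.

Append 5 zeros: 1001010000000. Divide by 101011 (XOR where the leading bit is 1):
  pos 0: 100101 XOR 101011 = 001110
  pos 2: 111000 XOR 101011 = 010011
  pos 3: 100110 XOR 101011 = 001101
  pos 5: 110100 XOR 101011 = 011111
  pos 6: 111110 XOR 101011 = 010101
  pos 7: 101010 XOR 101011 = 000001
Remainder (last 5 bits) = 00001. This is the CRC / FCS.

00001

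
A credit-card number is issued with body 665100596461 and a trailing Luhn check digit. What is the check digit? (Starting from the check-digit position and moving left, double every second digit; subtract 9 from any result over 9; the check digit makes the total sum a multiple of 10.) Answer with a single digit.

8

Partial digits right→left: 1 6 4 6 9 5 0 0 1 5 6 6
Double every second digit counting from the check-digit position (so the 1st, 3rd, 5th, ... of the partial from the right).
  doubled (with −9 where >9): 2 8 9 0 2 3 → sum 24
  kept as-is: 6 6 5 0 5 6 → sum 28
Total = 24 + 28 = 52.
Check digit = (10 − (52 mod 10)) mod 10 = 8.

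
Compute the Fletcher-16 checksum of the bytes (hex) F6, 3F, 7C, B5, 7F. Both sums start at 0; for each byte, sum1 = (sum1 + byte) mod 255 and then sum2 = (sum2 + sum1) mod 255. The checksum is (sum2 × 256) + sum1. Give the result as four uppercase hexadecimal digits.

Running sums (mod 255):
  after byte 0 (F6): sum1=246, sum2=246
  after byte 1 (3F): sum1=54, sum2=45
  after byte 2 (7C): sum1=178, sum2=223
  after byte 3 (B5): sum1=104, sum2=72
  after byte 4 (7F): sum1=231, sum2=48
Checksum = sum2·256 + sum1 = 48·256 + 231 = 12519 = 0x30E7.

30E7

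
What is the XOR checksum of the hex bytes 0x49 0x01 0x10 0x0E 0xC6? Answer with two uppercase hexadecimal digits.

90

XOR the bytes together:
  start with 0x49
  0x49 ⊕ 0x01 = 0x48
  0x48 ⊕ 0x10 = 0x58
  0x58 ⊕ 0x0E = 0x56
  0x56 ⊕ 0xC6 = 0x90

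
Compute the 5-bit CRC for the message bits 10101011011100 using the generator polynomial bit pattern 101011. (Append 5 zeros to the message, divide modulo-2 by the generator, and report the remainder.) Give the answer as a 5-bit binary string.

Append 5 zeros: 1010101101110000000. Divide by 101011 (XOR where the leading bit is 1):
  pos 0: 101010 XOR 101011 = 000001
  pos 5: 111011 XOR 101011 = 010000
  pos 6: 100001 XOR 101011 = 001010
  pos 8: 101000 XOR 101011 = 000011
  pos 12: 110000 XOR 101011 = 011011
  pos 13: 110110 XOR 101011 = 011101
Remainder (last 5 bits) = 11101. This is the CRC / FCS.

11101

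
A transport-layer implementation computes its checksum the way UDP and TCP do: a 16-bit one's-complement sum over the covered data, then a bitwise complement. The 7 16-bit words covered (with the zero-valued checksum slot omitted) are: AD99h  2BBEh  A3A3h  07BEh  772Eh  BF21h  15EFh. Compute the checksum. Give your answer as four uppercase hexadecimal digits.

2F07

One's-complement addition (fold any carry out of bit 15 back into bit 0):
  0xAD99 + 0x2BBE = 0x0D957
  0xD957 + 0xA3A3 = 0x17CFA → wrap carry → 0x7CFB
  0x7CFB + 0x07BE = 0x084B9
  0x84B9 + 0x772E = 0x0FBE7
  0xFBE7 + 0xBF21 = 0x1BB08 → wrap carry → 0xBB09
  0xBB09 + 0x15EF = 0x0D0F8
One's-complement sum = 0xD0F8.
Checksum = ~0xD0F8 & 0xFFFF = 0x2F07.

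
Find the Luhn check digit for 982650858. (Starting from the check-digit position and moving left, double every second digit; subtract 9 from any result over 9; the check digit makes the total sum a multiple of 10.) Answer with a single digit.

3

Partial digits right→left: 8 5 8 0 5 6 2 8 9
Double every second digit counting from the check-digit position (so the 1st, 3rd, 5th, ... of the partial from the right).
  doubled (with −9 where >9): 7 7 1 4 9 → sum 28
  kept as-is: 5 0 6 8 → sum 19
Total = 28 + 19 = 47.
Check digit = (10 − (47 mod 10)) mod 10 = 3.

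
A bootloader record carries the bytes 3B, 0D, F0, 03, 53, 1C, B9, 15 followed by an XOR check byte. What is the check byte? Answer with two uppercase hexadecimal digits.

XOR the bytes together:
  start with 0x3B
  0x3B ⊕ 0x0D = 0x36
  0x36 ⊕ 0xF0 = 0xC6
  0xC6 ⊕ 0x03 = 0xC5
  0xC5 ⊕ 0x53 = 0x96
  0x96 ⊕ 0x1C = 0x8A
  0x8A ⊕ 0xB9 = 0x33
  0x33 ⊕ 0x15 = 0x26

26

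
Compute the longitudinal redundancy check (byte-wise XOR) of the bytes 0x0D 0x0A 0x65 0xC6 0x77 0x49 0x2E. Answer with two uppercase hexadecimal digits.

XOR the bytes together:
  start with 0x0D
  0x0D ⊕ 0x0A = 0x07
  0x07 ⊕ 0x65 = 0x62
  0x62 ⊕ 0xC6 = 0xA4
  0xA4 ⊕ 0x77 = 0xD3
  0xD3 ⊕ 0x49 = 0x9A
  0x9A ⊕ 0x2E = 0xB4

B4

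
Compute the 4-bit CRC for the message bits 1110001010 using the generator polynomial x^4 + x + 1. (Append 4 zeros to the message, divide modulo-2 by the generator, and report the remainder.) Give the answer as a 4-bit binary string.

0001

Append 4 zeros: 11100010100000. Divide by 10011 (XOR where the leading bit is 1):
  pos 0: 11100 XOR 10011 = 01111
  pos 1: 11110 XOR 10011 = 01101
  pos 2: 11011 XOR 10011 = 01000
  pos 3: 10000 XOR 10011 = 00011
  pos 6: 11100 XOR 10011 = 01111
  pos 7: 11110 XOR 10011 = 01101
  pos 8: 11010 XOR 10011 = 01001
  pos 9: 10010 XOR 10011 = 00001
Remainder (last 4 bits) = 0001. This is the CRC / FCS.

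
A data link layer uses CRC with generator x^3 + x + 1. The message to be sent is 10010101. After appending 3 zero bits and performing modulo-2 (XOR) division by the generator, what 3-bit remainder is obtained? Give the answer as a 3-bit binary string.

110

Append 3 zeros: 10010101000. Divide by 1011 (XOR where the leading bit is 1):
  pos 0: 1001 XOR 1011 = 0010
  pos 2: 1001 XOR 1011 = 0010
  pos 4: 1001 XOR 1011 = 0010
  pos 6: 1000 XOR 1011 = 0011
Remainder (last 3 bits) = 110. This is the CRC / FCS.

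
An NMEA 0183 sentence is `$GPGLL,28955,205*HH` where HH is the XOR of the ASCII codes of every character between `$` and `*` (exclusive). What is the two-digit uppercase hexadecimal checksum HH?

XOR the ASCII codes of the payload characters:
  'G' = 0x47 → acc = 0x47
  'P' = 0x50 → acc = 0x17
  'G' = 0x47 → acc = 0x50
  'L' = 0x4C → acc = 0x1C
  'L' = 0x4C → acc = 0x50
  ',' = 0x2C → acc = 0x7C
  '2' = 0x32 → acc = 0x4E
  '8' = 0x38 → acc = 0x76
  '9' = 0x39 → acc = 0x4F
  '5' = 0x35 → acc = 0x7A
  '5' = 0x35 → acc = 0x4F
  ',' = 0x2C → acc = 0x63
  '2' = 0x32 → acc = 0x51
  '0' = 0x30 → acc = 0x61
  '5' = 0x35 → acc = 0x54
Checksum = 0x54.

54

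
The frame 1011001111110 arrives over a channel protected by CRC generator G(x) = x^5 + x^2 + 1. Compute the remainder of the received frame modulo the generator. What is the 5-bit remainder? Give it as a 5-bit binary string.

Modulo-2 division of 1011001111110 by 100101:
  pos 0: 101100 XOR 100101 = 001001
  pos 2: 100111 XOR 100101 = 000010
  pos 6: 101111 XOR 100101 = 001010
Remainder = 10100 (nonzero — an error is detected).

10100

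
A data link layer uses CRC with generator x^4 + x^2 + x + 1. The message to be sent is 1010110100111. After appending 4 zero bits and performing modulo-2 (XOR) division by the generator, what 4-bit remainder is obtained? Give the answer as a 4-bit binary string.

1010

Append 4 zeros: 10101101001110000. Divide by 10111 (XOR where the leading bit is 1):
  pos 0: 10101 XOR 10111 = 00010
  pos 3: 10101 XOR 10111 = 00010
  pos 6: 10001 XOR 10111 = 00110
  pos 8: 11011 XOR 10111 = 01100
  pos 9: 11000 XOR 10111 = 01111
  pos 10: 11110 XOR 10111 = 01001
  pos 11: 10010 XOR 10111 = 00101
Remainder (last 4 bits) = 1010. This is the CRC / FCS.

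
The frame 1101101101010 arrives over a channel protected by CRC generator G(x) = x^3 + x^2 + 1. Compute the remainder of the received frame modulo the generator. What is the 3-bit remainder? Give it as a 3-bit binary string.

000

Modulo-2 division of 1101101101010 by 1101:
  pos 0: 1101 XOR 1101 = 0000
  pos 4: 1011 XOR 1101 = 0110
  pos 5: 1100 XOR 1101 = 0001
  pos 8: 1101 XOR 1101 = 0000
Remainder = 000 (zero — the frame passes the CRC check).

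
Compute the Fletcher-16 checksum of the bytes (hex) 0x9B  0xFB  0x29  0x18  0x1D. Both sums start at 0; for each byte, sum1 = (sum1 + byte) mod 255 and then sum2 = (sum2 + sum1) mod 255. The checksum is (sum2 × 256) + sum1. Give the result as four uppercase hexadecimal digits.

C2F5

Running sums (mod 255):
  after byte 0 (0x9B): sum1=155, sum2=155
  after byte 1 (0xFB): sum1=151, sum2=51
  after byte 2 (0x29): sum1=192, sum2=243
  after byte 3 (0x18): sum1=216, sum2=204
  after byte 4 (0x1D): sum1=245, sum2=194
Checksum = sum2·256 + sum1 = 194·256 + 245 = 49909 = 0xC2F5.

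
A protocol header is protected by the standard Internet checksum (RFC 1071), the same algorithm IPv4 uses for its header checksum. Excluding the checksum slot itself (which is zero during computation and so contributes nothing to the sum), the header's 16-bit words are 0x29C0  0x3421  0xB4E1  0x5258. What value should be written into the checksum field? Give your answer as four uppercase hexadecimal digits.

One's-complement addition (fold any carry out of bit 15 back into bit 0):
  0x29C0 + 0x3421 = 0x05DE1
  0x5DE1 + 0xB4E1 = 0x112C2 → wrap carry → 0x12C3
  0x12C3 + 0x5258 = 0x0651B
One's-complement sum = 0x651B.
Checksum = ~0x651B & 0xFFFF = 0x9AE4.

9AE4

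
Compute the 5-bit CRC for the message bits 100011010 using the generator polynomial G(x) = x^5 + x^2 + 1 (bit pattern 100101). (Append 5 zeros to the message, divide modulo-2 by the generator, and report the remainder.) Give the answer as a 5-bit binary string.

00001

Append 5 zeros: 10001101000000. Divide by 100101 (XOR where the leading bit is 1):
  pos 0: 100011 XOR 100101 = 000110
  pos 3: 110010 XOR 100101 = 010111
  pos 4: 101110 XOR 100101 = 001011
  pos 6: 101100 XOR 100101 = 001001
  pos 8: 100100 XOR 100101 = 000001
Remainder (last 5 bits) = 00001. This is the CRC / FCS.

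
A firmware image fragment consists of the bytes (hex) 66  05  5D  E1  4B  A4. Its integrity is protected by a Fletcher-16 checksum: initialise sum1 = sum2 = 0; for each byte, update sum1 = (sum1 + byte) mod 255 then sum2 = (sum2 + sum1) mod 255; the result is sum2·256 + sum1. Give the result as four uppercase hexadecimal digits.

D59A

Running sums (mod 255):
  after byte 0 (66): sum1=102, sum2=102
  after byte 1 (05): sum1=107, sum2=209
  after byte 2 (5D): sum1=200, sum2=154
  after byte 3 (E1): sum1=170, sum2=69
  after byte 4 (4B): sum1=245, sum2=59
  after byte 5 (A4): sum1=154, sum2=213
Checksum = sum2·256 + sum1 = 213·256 + 154 = 54682 = 0xD59A.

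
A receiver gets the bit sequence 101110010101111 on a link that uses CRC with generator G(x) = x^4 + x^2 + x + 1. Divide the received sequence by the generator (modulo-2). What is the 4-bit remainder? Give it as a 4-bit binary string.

0000

Modulo-2 division of 101110010101111 by 10111:
  pos 0: 10111 XOR 10111 = 00000
  pos 7: 10101 XOR 10111 = 00010
  pos 10: 10111 XOR 10111 = 00000
Remainder = 0000 (zero — the frame passes the CRC check).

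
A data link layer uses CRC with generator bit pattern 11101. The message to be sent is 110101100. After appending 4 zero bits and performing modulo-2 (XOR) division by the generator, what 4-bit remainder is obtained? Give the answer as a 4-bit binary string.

0001

Append 4 zeros: 1101011000000. Divide by 11101 (XOR where the leading bit is 1):
  pos 0: 11010 XOR 11101 = 00111
  pos 2: 11111 XOR 11101 = 00010
  pos 5: 10000 XOR 11101 = 01101
  pos 6: 11010 XOR 11101 = 00111
  pos 8: 11100 XOR 11101 = 00001
Remainder (last 4 bits) = 0001. This is the CRC / FCS.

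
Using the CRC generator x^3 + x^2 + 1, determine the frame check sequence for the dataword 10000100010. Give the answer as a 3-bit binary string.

011

Append 3 zeros: 10000100010000. Divide by 1101 (XOR where the leading bit is 1):
  pos 0: 1000 XOR 1101 = 0101
  pos 1: 1010 XOR 1101 = 0111
  pos 2: 1111 XOR 1101 = 0010
  pos 4: 1000 XOR 1101 = 0101
  pos 5: 1010 XOR 1101 = 0111
  pos 6: 1111 XOR 1101 = 0010
  pos 8: 1000 XOR 1101 = 0101
  pos 9: 1010 XOR 1101 = 0111
  pos 10: 1110 XOR 1101 = 0011
Remainder (last 3 bits) = 011. This is the CRC / FCS.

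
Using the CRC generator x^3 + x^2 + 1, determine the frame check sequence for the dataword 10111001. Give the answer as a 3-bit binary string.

101

Append 3 zeros: 10111001000. Divide by 1101 (XOR where the leading bit is 1):
  pos 0: 1011 XOR 1101 = 0110
  pos 1: 1101 XOR 1101 = 0000
  pos 7: 1000 XOR 1101 = 0101
Remainder (last 3 bits) = 101. This is the CRC / FCS.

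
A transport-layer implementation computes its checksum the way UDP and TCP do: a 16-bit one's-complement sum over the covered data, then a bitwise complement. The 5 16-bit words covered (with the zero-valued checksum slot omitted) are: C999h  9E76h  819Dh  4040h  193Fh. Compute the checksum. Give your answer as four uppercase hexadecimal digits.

BCD2

One's-complement addition (fold any carry out of bit 15 back into bit 0):
  0xC999 + 0x9E76 = 0x1680F → wrap carry → 0x6810
  0x6810 + 0x819D = 0x0E9AD
  0xE9AD + 0x4040 = 0x129ED → wrap carry → 0x29EE
  0x29EE + 0x193F = 0x0432D
One's-complement sum = 0x432D.
Checksum = ~0x432D & 0xFFFF = 0xBCD2.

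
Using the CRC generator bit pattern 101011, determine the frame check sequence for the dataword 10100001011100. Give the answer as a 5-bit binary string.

10010

Append 5 zeros: 1010000101110000000. Divide by 101011 (XOR where the leading bit is 1):
  pos 0: 101000 XOR 101011 = 000011
  pos 4: 110101 XOR 101011 = 011110
  pos 5: 111101 XOR 101011 = 010110
  pos 6: 101101 XOR 101011 = 000110
  pos 9: 110000 XOR 101011 = 011011
  pos 10: 110110 XOR 101011 = 011101
  pos 11: 111010 XOR 101011 = 010001
  pos 12: 100010 XOR 101011 = 001001
Remainder (last 5 bits) = 10010. This is the CRC / FCS.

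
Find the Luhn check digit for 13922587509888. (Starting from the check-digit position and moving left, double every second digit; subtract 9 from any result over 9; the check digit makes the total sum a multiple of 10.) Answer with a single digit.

8

Partial digits right→left: 8 8 8 9 0 5 7 8 5 2 2 9 3 1
Double every second digit counting from the check-digit position (so the 1st, 3rd, 5th, ... of the partial from the right).
  doubled (with −9 where >9): 7 7 0 5 1 4 6 → sum 30
  kept as-is: 8 9 5 8 2 9 1 → sum 42
Total = 30 + 42 = 72.
Check digit = (10 − (72 mod 10)) mod 10 = 8.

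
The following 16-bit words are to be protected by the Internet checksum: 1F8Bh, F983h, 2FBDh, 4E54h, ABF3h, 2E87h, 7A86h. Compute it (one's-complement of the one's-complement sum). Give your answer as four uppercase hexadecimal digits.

One's-complement addition (fold any carry out of bit 15 back into bit 0):
  0x1F8B + 0xF983 = 0x1190E → wrap carry → 0x190F
  0x190F + 0x2FBD = 0x048CC
  0x48CC + 0x4E54 = 0x09720
  0x9720 + 0xABF3 = 0x14313 → wrap carry → 0x4314
  0x4314 + 0x2E87 = 0x0719B
  0x719B + 0x7A86 = 0x0EC21
One's-complement sum = 0xEC21.
Checksum = ~0xEC21 & 0xFFFF = 0x13DE.

13DE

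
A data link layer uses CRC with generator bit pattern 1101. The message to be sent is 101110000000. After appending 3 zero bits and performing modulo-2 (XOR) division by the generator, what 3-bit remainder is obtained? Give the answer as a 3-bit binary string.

000

Append 3 zeros: 101110000000000. Divide by 1101 (XOR where the leading bit is 1):
  pos 0: 1011 XOR 1101 = 0110
  pos 1: 1101 XOR 1101 = 0000
Remainder (last 3 bits) = 000. This is the CRC / FCS.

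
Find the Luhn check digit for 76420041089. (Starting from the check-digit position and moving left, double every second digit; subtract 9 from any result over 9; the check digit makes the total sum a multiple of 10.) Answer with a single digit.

3

Partial digits right→left: 9 8 0 1 4 0 0 2 4 6 7
Double every second digit counting from the check-digit position (so the 1st, 3rd, 5th, ... of the partial from the right).
  doubled (with −9 where >9): 9 0 8 0 8 5 → sum 30
  kept as-is: 8 1 0 2 6 → sum 17
Total = 30 + 17 = 47.
Check digit = (10 − (47 mod 10)) mod 10 = 3.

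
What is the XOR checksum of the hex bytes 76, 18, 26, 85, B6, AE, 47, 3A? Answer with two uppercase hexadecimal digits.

A8

XOR the bytes together:
  start with 0x76
  0x76 ⊕ 0x18 = 0x6E
  0x6E ⊕ 0x26 = 0x48
  0x48 ⊕ 0x85 = 0xCD
  0xCD ⊕ 0xB6 = 0x7B
  0x7B ⊕ 0xAE = 0xD5
  0xD5 ⊕ 0x47 = 0x92
  0x92 ⊕ 0x3A = 0xA8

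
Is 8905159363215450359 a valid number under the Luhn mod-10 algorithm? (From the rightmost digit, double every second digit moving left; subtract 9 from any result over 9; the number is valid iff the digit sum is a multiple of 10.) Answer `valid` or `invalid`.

From the right, keep odd positions and double even positions (subtract 9 from any doubled value over 9):
  doubled (positions 2,4,...): 1 0 8 2 6 6 1 1 9 → sum 34
  kept (positions 1,3,...): 9 3 5 5 2 6 9 1 0 8 → sum 48
Total = 82.
82 mod 10 = 2, so the number is invalid.

invalid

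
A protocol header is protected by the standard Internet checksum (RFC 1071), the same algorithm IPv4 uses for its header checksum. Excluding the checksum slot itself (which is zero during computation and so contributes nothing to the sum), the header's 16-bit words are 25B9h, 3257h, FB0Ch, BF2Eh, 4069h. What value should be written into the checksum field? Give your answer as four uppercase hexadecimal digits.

AD4A

One's-complement addition (fold any carry out of bit 15 back into bit 0):
  0x25B9 + 0x3257 = 0x05810
  0x5810 + 0xFB0C = 0x1531C → wrap carry → 0x531D
  0x531D + 0xBF2E = 0x1124B → wrap carry → 0x124C
  0x124C + 0x4069 = 0x052B5
One's-complement sum = 0x52B5.
Checksum = ~0x52B5 & 0xFFFF = 0xAD4A.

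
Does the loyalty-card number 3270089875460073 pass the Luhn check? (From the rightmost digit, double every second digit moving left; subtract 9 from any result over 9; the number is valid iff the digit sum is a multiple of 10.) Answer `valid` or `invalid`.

valid

From the right, keep odd positions and double even positions (subtract 9 from any doubled value over 9):
  doubled (positions 2,4,...): 5 0 8 5 9 0 5 6 → sum 38
  kept (positions 1,3,...): 3 0 6 5 8 8 0 2 → sum 32
Total = 70.
70 mod 10 = 0, so the number is valid.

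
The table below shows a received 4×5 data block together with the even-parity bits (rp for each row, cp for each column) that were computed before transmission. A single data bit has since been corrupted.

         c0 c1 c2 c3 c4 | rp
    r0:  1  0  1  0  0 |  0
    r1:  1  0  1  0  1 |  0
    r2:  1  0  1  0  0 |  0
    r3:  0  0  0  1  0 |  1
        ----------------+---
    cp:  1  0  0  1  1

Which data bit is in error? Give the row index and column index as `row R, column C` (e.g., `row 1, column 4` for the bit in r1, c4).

row 1, column 2

Recompute each row's even parity and compare to rp:
  r0: data parity 0, sent rp 0 → ok
  r1: data parity 1, sent rp 0 → mismatch
  r2: data parity 0, sent rp 0 → ok
  r3: data parity 1, sent rp 1 → ok
Recompute each column's even parity and compare to cp:
  c0: data parity 1, sent cp 1 → ok
  c1: data parity 0, sent cp 0 → ok
  c2: data parity 1, sent cp 0 → mismatch
  c3: data parity 1, sent cp 1 → ok
  c4: data parity 1, sent cp 1 → ok
Exactly one row (r1) and one column (c2) fail → the flipped bit is at their intersection.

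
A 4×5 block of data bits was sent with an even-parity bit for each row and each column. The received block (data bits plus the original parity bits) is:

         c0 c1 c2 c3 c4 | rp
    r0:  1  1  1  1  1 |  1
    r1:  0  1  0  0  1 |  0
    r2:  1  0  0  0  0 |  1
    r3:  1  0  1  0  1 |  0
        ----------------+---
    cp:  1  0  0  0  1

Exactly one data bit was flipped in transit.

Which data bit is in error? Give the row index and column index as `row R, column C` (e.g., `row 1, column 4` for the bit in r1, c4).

row 3, column 3

Recompute each row's even parity and compare to rp:
  r0: data parity 1, sent rp 1 → ok
  r1: data parity 0, sent rp 0 → ok
  r2: data parity 1, sent rp 1 → ok
  r3: data parity 1, sent rp 0 → mismatch
Recompute each column's even parity and compare to cp:
  c0: data parity 1, sent cp 1 → ok
  c1: data parity 0, sent cp 0 → ok
  c2: data parity 0, sent cp 0 → ok
  c3: data parity 1, sent cp 0 → mismatch
  c4: data parity 1, sent cp 1 → ok
Exactly one row (r3) and one column (c3) fail → the flipped bit is at their intersection.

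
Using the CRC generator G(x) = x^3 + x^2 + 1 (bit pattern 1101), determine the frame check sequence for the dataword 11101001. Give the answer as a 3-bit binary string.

Append 3 zeros: 11101001000. Divide by 1101 (XOR where the leading bit is 1):
  pos 0: 1110 XOR 1101 = 0011
  pos 2: 1110 XOR 1101 = 0011
  pos 4: 1101 XOR 1101 = 0000
Remainder (last 3 bits) = 000. This is the CRC / FCS.

000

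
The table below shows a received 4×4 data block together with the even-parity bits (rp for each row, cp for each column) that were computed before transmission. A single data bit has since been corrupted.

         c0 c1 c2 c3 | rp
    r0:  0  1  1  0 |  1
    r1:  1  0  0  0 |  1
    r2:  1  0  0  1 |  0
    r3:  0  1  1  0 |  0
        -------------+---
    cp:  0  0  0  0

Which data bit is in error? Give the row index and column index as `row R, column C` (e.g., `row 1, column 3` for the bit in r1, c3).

row 0, column 3

Recompute each row's even parity and compare to rp:
  r0: data parity 0, sent rp 1 → mismatch
  r1: data parity 1, sent rp 1 → ok
  r2: data parity 0, sent rp 0 → ok
  r3: data parity 0, sent rp 0 → ok
Recompute each column's even parity and compare to cp:
  c0: data parity 0, sent cp 0 → ok
  c1: data parity 0, sent cp 0 → ok
  c2: data parity 0, sent cp 0 → ok
  c3: data parity 1, sent cp 0 → mismatch
Exactly one row (r0) and one column (c3) fail → the flipped bit is at their intersection.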